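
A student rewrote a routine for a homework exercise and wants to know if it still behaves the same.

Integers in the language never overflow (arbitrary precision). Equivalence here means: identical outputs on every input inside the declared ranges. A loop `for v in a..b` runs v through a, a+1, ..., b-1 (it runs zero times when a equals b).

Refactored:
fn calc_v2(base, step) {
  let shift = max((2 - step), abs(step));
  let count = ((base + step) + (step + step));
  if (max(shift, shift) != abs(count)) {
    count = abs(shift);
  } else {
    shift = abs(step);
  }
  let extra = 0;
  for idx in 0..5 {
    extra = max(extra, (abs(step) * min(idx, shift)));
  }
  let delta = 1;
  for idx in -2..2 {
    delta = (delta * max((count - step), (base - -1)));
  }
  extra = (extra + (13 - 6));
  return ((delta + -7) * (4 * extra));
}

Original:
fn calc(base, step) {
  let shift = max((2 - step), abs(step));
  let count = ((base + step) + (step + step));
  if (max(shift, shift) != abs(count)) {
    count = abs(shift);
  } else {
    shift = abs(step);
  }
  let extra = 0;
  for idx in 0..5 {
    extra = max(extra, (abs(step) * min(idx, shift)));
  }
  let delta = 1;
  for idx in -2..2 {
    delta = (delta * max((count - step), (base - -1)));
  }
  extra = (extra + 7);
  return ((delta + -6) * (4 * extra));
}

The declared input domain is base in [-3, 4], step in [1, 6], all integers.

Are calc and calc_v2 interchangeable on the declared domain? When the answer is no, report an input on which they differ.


Input base=-3, step=1: -192 from calc versus -224 from calc_v2.
verdict: not equivalent; witness: base=-3, step=1


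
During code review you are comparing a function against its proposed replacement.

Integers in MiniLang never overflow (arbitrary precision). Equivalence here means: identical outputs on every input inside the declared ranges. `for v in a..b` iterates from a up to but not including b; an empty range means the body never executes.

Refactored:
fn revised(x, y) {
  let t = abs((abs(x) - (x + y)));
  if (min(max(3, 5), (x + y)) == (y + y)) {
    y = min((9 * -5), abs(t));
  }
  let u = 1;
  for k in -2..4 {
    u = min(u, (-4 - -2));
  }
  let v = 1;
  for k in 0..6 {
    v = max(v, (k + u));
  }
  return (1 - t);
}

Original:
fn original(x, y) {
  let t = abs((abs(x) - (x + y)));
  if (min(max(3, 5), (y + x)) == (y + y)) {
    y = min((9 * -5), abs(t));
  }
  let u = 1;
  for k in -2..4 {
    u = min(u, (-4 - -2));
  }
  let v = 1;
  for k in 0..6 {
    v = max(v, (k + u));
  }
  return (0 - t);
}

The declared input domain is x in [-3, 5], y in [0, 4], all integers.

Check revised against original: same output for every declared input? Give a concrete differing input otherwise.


Evaluate both at x=-3, y=0.
original: t becomes 6; next (min(max(3, 5), (y + x)) == (y + y)) evaluates to false; next u becomes 1; next at k=-2:; next u becomes -2; next at k=-1:; next u becomes -2; next at k=0:; next u becomes -2; next at k=1:; next u becomes -2; next at k=2:; next u becomes -2; next at k=3:; next u becomes -2; next v becomes 1; next at k=0:; next v becomes 1; next at k=1:; next v becomes 1; next at k=2:; next v becomes 1; next at k=3:; next v becomes 1; next at k=4:; next v becomes 2; next at k=5:; next v becomes 3; next final value -6
revised: t becomes 6; next (min(max(3, 5), (x + y)) == (y + y)) evaluates to false; next u becomes 1; next at k=-2:; next u becomes -2; next at k=-1:; next u becomes -2; next at k=0:; next u becomes -2; next at k=1:; next u becomes -2; next at k=2:; next u becomes -2; next at k=3:; next u becomes -2; next v becomes 1; next at k=0:; next v becomes 1; next at k=1:; next v becomes 1; next at k=2:; next v becomes 1; next at k=3:; next v becomes 1; next at k=4:; next v becomes 2; next at k=5:; next v becomes 3; next final value -5
-6 != -5, so the rewrite changes behavior.
verdict: not equivalent; witness: x=-3, y=0


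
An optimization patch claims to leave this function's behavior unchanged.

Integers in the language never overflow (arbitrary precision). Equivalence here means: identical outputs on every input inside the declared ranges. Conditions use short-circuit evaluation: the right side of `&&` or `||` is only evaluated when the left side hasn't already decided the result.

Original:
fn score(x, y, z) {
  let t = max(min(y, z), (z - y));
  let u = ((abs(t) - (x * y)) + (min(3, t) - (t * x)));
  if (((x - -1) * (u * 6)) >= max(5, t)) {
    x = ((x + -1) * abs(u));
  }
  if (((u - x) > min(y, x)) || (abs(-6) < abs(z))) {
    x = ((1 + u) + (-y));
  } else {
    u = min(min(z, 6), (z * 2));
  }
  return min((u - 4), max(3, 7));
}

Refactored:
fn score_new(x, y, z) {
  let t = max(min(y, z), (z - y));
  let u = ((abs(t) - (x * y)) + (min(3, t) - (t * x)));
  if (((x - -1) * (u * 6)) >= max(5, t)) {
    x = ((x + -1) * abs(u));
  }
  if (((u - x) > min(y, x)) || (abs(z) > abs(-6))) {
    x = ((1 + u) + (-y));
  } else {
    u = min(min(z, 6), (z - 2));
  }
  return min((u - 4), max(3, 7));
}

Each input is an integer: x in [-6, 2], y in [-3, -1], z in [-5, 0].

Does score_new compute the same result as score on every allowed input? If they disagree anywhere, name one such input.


Run the pair on x=-1, y=-3, z=-5.
score: t becomes -2; next u becomes -5; next (((x - -1) * (u * 6)) >= max(5, t)) evaluates to false; next (((u - x) > min(y, x)) || (abs(-6) < abs(z))) evaluates to false; next u becomes -10; next final value -14
score_new: t becomes -2; next u becomes -5; next (((x - -1) * (u * 6)) >= max(5, t)) evaluates to false; next (((u - x) > min(y, x)) || (abs(z) > abs(-6))) evaluates to false; next u becomes -7; next final value -11
-14 != -11, so the rewrite changes behavior.
verdict: not equivalent; witness: x=-1, y=-3, z=-5


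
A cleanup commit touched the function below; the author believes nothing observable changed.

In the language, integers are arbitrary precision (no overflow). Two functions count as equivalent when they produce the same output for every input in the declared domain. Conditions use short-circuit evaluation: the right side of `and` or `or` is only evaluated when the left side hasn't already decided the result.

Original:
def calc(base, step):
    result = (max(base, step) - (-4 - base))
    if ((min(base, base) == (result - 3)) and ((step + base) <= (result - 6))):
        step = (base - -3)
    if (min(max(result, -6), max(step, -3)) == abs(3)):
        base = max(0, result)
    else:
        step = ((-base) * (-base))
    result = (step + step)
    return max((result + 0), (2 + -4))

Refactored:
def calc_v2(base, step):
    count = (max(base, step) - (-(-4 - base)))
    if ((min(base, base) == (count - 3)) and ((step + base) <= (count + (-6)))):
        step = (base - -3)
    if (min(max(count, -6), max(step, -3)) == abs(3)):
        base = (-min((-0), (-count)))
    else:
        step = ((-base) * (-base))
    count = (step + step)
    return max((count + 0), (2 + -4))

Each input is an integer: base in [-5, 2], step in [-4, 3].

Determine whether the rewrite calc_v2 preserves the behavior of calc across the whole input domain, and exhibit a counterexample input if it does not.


Evaluate both at base=-5, step=3.
calc: result=2, then ((min(base, base) == (result - 3)) and ((step + base) <= (result - 6))) is false, then (min(max(result, -6), max(step, -3)) == abs(3)) is false, then step=25, then result=50, then returns 50
calc_v2: count=4, then ((min(base, base) == (count - 3)) and ((step + base) <= (count + (-6)))) is false, then (min(max(count, -6), max(step, -3)) == abs(3)) is true, then base=4, then count=6, then returns 6
50 != 6, so the rewrite changes behavior.
verdict: not equivalent; witness: base=-5, step=3


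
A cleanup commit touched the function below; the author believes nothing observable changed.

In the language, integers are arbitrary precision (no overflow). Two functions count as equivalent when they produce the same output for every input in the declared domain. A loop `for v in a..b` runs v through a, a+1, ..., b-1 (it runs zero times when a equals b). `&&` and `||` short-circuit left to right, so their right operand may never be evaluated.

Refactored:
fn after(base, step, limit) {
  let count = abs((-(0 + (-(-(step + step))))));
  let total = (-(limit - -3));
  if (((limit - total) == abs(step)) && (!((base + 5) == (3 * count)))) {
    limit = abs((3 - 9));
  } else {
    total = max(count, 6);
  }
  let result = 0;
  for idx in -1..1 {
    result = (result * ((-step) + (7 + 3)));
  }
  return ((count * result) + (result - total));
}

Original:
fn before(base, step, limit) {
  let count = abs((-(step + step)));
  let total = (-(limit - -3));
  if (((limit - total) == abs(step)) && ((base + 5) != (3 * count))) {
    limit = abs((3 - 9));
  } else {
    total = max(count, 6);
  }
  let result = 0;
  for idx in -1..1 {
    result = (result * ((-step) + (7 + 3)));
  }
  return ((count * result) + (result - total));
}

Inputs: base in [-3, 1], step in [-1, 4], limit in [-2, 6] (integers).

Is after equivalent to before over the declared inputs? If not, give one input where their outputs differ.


This is a faithful refactor — constant usage differs, plus boolean connective usage differs, plus arithmetic usage differs, plus comparison usage differs, but the computed results match everywhere.
One worked example (base=0, step=4, limit=2) — before: count becomes 8; next total becomes -5; next (((limit - total) == abs(step)) && ((base + 5) != (3 * count))) evaluates to false; next total becomes 8; next result becomes 0; next at idx=-1:; next result becomes 0; next at idx=0:; next result becomes 0; next final value -8; after: count becomes 8; next total becomes -5; next (((limit - total) == abs(step)) && (!((base + 5) == (3 * count)))) evaluates to false; next total becomes 8; next result becomes 0; next at idx=-1:; next result becomes 0; next at idx=0:; next result becomes 0; next final value -8; agreement on -8.
An exhaustive pass over the 270 declared inputs shows identical outputs.
verdict: equivalent


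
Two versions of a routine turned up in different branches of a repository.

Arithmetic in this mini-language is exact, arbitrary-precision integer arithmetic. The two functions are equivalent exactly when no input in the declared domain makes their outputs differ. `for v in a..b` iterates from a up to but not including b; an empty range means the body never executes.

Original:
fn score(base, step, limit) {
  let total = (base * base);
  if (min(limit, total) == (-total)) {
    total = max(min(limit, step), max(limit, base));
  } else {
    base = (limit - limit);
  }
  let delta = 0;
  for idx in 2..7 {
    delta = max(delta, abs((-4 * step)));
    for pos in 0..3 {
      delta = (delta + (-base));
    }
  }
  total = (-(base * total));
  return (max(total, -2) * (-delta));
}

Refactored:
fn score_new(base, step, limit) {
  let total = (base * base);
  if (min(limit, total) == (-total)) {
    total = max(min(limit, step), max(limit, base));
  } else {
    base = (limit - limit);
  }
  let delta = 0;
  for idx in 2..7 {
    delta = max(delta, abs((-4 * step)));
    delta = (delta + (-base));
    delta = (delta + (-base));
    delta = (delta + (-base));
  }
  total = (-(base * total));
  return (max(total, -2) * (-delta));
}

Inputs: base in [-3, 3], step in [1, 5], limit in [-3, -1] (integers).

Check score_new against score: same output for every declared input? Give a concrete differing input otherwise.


Reading the diff, among the changes: local variable names differ; and statement counts differ; and loop structure differs; and arithmetic usage differs.
Tracing base=-2, step=2, limit=-1: score: total := 4 | (min(limit, total) == (-total)): false | base := 0 | delta := 0 | iter idx=2: | delta := 8 | iter pos=0: | delta := 8 | iter pos=1: | delta := 8 | iter pos=2: | delta := 8 | iter idx=3: | delta := 8 | iter pos=0: | delta := 8 | iter pos=1: | delta := 8 | iter pos=2: | delta := 8 | iter idx=4: | delta := 8 | iter pos=0: | delta := 8 | iter pos=1: | delta := 8 | iter pos=2: | delta := 8 | iter idx=5: | delta := 8 | iter pos=0: | delta := 8 | iter pos=1: | delta := 8 | iter pos=2: | delta := 8 | iter idx=6: | delta := 8 | iter pos=0: | delta := 8 | iter pos=1: | delta := 8 | iter pos=2: | delta := 8 | total := 0 | result 0 | score_new: total := 4 | (min(limit, total) == (-total)): false | base := 0 | delta := 0 | iter idx=2: | delta := 8 | delta := 8 | delta := 8 | delta := 8 | iter idx=3: | delta := 8 | delta := 8 | delta := 8 | delta := 8 | iter idx=4: | delta := 8 | delta := 8 | delta := 8 | delta := 8 | iter idx=5: | delta := 8 | delta := 8 | delta := 8 | delta := 8 | iter idx=6: | delta := 8 | delta := 8 | delta := 8 | delta := 8 | total := 0 | result 0 — matching result 0.
Sweeping the whole domain (105 inputs) finds no disagreement.
verdict: equivalent


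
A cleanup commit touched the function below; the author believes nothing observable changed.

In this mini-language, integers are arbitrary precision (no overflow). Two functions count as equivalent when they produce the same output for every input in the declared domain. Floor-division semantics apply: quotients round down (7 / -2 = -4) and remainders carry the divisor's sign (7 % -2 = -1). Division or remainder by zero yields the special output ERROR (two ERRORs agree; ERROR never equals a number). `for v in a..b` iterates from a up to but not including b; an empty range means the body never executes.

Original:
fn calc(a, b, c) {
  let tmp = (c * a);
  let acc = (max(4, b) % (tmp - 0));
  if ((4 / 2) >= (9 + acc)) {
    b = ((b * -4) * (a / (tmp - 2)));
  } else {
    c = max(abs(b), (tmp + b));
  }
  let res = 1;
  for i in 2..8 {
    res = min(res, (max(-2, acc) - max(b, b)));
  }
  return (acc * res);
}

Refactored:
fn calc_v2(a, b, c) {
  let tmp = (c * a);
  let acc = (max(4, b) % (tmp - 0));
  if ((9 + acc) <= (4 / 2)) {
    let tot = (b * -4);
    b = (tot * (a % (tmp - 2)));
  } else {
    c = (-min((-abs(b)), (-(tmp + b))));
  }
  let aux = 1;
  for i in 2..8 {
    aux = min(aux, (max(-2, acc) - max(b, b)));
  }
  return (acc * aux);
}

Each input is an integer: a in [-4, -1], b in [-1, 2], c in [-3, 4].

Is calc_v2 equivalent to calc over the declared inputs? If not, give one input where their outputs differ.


The rewrite breaks on a=-4, b=-1, c=3, where the results are 16 and -8.
calc: tmp becomes -12; next acc becomes -8; next ((4 / 2) >= (9 + acc)) evaluates to true; next b becomes 0; next res becomes 1; next at i=2:; next res becomes -2; next at i=3:; next res becomes -2; next at i=4:; next res becomes -2; next at i=5:; next res becomes -2; next at i=6:; next res becomes -2; next at i=7:; next res becomes -2; next final value 16
calc_v2: tmp becomes -12; next acc becomes -8; next ((9 + acc) <= (4 / 2)) evaluates to true; next tot becomes 4; next b becomes -16; next aux becomes 1; next at i=2:; next aux becomes 1; next at i=3:; next aux becomes 1; next at i=4:; next aux becomes 1; next at i=5:; next aux becomes 1; next at i=6:; next aux becomes 1; next at i=7:; next aux becomes 1; next final value -8
verdict: not equivalent; witness: a=-4, b=-1, c=3


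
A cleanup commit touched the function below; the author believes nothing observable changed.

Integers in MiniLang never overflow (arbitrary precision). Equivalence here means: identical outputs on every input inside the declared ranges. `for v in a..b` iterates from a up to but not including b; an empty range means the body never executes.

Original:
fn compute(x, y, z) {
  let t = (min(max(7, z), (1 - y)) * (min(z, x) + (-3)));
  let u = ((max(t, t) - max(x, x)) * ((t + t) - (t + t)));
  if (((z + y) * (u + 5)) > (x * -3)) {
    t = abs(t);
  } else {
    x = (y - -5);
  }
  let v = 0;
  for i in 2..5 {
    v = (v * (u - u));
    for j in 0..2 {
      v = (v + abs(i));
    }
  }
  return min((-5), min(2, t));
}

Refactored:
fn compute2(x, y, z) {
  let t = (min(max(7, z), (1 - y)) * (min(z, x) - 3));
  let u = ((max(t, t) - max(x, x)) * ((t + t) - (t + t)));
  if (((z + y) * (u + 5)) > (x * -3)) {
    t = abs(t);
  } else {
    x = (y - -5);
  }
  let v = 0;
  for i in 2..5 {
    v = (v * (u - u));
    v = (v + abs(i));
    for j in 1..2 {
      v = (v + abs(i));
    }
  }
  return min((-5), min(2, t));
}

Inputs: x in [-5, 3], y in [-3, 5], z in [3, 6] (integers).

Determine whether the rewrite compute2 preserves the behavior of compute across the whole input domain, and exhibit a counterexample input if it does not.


Equivalent — the differences include arithmetic usage differs, loop structure differs, statement counts differ, min/max/abs usage differs, yet no declared input distinguishes the two.
Spot check at x=0, y=3, z=6 — compute: t := 6 | u := 0 | (((z + y) * (u + 5)) > (x * -3)): true | t := 6 | v := 0 | iter i=2: | v := 0 | iter j=0: | v := 2 | iter j=1: | v := 4 | iter i=3: | v := 0 | iter j=0: | v := 3 | iter j=1: | v := 6 | iter i=4: | v := 0 | iter j=0: | v := 4 | iter j=1: | v := 8 | result -5. compute2: t := 6 | u := 0 | (((z + y) * (u + 5)) > (x * -3)): true | t := 6 | v := 0 | iter i=2: | v := 0 | v := 2 | iter j=1: | v := 4 | iter i=3: | v := 0 | v := 3 | iter j=1: | v := 6 | iter i=4: | v := 0 | v := 4 | iter j=1: | v := 8 | result -5. Both give -5.
Sweeping the whole domain (324 inputs) finds no disagreement.
verdict: equivalent


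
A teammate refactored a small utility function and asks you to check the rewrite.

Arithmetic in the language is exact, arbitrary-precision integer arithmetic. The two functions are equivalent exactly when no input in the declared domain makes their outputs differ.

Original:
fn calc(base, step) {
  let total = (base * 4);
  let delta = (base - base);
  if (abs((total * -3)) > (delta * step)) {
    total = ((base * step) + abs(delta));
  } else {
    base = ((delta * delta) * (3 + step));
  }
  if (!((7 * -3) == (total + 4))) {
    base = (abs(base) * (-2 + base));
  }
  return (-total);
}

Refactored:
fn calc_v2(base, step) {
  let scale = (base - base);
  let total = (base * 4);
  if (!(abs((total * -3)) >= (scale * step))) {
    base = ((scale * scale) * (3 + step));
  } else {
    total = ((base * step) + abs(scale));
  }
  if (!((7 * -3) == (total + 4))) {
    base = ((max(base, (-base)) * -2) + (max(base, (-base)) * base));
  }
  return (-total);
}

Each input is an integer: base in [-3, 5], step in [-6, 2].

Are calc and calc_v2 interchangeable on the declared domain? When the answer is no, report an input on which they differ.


Equivalent. The suspicious-looking change has no observable effect anywhere in the declared ranges.
Checked all 81 inputs in the declared domain: the outputs agree on every one.
Tracing base=2, step=-4: calc: total = 8; delta = 0; (abs((total * -3)) > (delta * step)) -> true; total = -8; (!((7 * -3) == (total + 4))) -> true; base = 0; return 8 | calc_v2: scale = 0; total = 8; (!(abs((total * -3)) >= (scale * step))) -> false; total = -8; (!((7 * -3) == (total + 4))) -> true; base = 0; return 8 — matching result 8.
verdict: equivalent


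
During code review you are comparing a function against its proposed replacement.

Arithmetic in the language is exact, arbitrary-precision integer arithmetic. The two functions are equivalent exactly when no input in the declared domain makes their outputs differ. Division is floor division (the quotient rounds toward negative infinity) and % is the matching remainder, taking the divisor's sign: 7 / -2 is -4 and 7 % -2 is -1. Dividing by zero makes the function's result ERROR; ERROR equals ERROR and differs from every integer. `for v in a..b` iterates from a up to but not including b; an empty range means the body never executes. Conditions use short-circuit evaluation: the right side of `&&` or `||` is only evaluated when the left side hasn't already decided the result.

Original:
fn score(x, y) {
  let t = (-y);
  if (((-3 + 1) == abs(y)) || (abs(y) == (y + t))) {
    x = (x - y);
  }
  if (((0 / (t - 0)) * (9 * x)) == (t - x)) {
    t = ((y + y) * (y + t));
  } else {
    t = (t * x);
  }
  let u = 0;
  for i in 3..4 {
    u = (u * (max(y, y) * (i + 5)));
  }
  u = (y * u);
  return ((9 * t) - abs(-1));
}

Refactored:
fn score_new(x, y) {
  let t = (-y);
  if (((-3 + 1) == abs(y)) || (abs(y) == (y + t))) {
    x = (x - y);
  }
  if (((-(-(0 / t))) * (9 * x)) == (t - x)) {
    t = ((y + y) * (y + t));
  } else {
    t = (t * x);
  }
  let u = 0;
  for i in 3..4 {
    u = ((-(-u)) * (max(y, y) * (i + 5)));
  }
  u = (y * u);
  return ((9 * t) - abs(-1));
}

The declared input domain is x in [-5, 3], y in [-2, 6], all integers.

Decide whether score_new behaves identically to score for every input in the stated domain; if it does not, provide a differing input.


Changes here: arithmetic usage differs, constant usage differs; the full 81-point sweep finds no disagreement.
verdict: equivalent


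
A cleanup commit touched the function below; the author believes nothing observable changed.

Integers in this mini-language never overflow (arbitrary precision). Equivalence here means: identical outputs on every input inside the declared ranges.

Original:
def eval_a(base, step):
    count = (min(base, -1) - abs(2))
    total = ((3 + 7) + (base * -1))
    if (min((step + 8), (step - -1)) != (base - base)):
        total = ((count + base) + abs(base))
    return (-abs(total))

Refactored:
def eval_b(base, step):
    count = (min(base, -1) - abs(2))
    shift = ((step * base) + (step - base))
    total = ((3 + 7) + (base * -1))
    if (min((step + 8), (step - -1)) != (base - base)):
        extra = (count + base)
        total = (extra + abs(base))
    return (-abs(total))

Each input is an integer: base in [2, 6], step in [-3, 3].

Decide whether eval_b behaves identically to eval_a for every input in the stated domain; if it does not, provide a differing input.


Equivalent — the differences include local variable names differ, plus statement counts differ, plus arithmetic usage differs, yet no declared input distinguishes the two.
Tracing base=5, step=3: eval_a: count becomes -3; next total becomes 5; next (min((step + 8), (step - -1)) != (base - base)) evaluates to true; next total becomes 7; next final value -7 | eval_b: count becomes -3; next shift becomes 13; next total becomes 5; next (min((step + 8), (step - -1)) != (base - base)) evaluates to true; next extra becomes 2; next total becomes 7; next final value -7 — matching result -7.
Checked all 35 inputs in the declared domain: the outputs agree on every one.
verdict: equivalent


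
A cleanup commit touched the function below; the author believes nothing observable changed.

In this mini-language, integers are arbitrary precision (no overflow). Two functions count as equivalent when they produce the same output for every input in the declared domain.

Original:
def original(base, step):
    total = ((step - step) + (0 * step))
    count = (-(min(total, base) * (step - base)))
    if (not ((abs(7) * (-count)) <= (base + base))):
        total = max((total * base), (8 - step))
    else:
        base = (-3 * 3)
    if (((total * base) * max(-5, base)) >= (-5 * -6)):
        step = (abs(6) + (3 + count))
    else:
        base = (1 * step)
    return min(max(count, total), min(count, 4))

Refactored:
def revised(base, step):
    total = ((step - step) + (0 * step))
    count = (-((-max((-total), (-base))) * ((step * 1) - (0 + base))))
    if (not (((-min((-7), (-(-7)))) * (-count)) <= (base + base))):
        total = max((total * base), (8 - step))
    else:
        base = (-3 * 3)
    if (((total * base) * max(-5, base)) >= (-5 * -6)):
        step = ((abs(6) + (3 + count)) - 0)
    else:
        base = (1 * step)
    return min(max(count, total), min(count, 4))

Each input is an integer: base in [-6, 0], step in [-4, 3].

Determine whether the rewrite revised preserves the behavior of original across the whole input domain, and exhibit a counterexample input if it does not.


Equivalent — the differences include arithmetic usage differs; min/max/abs usage differs; constant usage differs, yet no declared input distinguishes the two.
As a probe, take base=-4, step=-1: original runs total := 0 | count := 12 | (not ((abs(7) * (-count)) <= (base + base))): false | base := -9 | (((total * base) * max(-5, base)) >= (-5 * -6)): false | base := -1 | result 4; revised runs total := 0 | count := 12 | (not (((-min((-7), (-(-7)))) * (-count)) <= (base + base))): false | base := -9 | (((total * base) * max(-5, base)) >= (-5 * -6)): false | base := -1 | result 4; both end at 4.
Checked all 56 inputs in the declared domain: the outputs agree on every one.
verdict: equivalent


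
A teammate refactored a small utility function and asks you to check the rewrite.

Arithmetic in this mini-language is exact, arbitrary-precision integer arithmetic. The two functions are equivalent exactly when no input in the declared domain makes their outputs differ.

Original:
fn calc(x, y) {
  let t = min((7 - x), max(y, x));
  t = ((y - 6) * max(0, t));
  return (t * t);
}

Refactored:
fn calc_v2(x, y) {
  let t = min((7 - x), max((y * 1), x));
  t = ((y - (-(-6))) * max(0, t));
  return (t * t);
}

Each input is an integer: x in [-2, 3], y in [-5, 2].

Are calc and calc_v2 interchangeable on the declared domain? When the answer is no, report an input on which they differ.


Equivalent — the differences include constant usage differs; arithmetic usage differs, yet no declared input distinguishes the two.
Tracing x=0, y=0: calc: t := 0 | t := 0 | result 0 | calc_v2: t := 0 | t := 0 | result 0 — matching result 0.
An exhaustive pass over the 48 declared inputs shows identical outputs.
verdict: equivalent


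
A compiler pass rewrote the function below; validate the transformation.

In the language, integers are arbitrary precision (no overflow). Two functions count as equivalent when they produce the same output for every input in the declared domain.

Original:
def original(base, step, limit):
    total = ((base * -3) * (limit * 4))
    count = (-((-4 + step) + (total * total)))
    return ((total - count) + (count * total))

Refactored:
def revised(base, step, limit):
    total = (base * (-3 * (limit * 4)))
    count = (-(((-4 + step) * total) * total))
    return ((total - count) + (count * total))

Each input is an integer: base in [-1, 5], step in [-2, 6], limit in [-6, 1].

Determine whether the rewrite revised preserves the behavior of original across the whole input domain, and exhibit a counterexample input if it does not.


Evaluate both at base=-1, step=-2, limit=-6.
original: total := -72 | count := -5178 | result 377922
revised: total := -72 | count := 31104 | result -2270664
377922 against -2270664: the behavior changed.
verdict: not equivalent; witness: base=-1, step=-2, limit=-6


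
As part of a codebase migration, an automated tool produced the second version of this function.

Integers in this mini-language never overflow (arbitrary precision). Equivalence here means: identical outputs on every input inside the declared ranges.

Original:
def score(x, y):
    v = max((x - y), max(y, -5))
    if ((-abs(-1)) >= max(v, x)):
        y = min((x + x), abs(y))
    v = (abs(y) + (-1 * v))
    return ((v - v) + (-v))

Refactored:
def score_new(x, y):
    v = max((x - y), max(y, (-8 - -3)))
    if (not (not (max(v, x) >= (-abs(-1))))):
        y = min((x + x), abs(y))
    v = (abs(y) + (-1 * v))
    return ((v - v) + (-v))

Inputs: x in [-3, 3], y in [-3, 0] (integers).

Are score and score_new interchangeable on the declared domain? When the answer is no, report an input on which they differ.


There is a counterexample at x=-3, y=-3: -3 on one side, -6 on the other.
score: v=0, then ((-abs(-1)) >= max(v, x)) is false, then v=3, then returns -3
score_new: v=0, then (not (not (max(v, x) >= (-abs(-1))))) is true, then y=-6, then v=6, then returns -6
verdict: not equivalent; witness: x=-3, y=-3


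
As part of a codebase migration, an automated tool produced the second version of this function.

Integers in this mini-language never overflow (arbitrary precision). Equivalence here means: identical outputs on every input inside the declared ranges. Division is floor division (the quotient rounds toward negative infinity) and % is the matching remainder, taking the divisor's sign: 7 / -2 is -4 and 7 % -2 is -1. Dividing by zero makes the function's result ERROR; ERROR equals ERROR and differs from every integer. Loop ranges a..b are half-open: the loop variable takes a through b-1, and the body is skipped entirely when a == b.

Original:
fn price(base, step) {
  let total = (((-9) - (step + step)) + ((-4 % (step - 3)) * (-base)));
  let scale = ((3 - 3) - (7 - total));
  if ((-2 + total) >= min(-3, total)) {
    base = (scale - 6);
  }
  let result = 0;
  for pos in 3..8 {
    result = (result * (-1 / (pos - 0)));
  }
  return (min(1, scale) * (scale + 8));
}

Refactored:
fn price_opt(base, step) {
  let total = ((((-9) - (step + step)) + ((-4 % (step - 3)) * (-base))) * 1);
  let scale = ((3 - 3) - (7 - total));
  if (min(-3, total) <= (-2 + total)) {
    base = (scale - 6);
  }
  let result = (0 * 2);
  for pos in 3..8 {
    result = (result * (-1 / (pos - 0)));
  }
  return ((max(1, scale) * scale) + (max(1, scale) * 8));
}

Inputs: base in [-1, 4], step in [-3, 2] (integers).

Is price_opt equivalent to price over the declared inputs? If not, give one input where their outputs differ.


Try base=-1, step=-3.
price: total=-7, then scale=-14, then ((-2 + total) >= min(-3, total)) is false, then result=0, then (pos=3), then result=0, then (pos=4), then result=0, then (pos=5), then result=0, then (pos=6), then result=0, then (pos=7), then result=0, then returns 84
price_opt: total=-7, then scale=-14, then (min(-3, total) <= (-2 + total)) is false, then result=0, then (pos=3), then result=0, then (pos=4), then result=0, then (pos=5), then result=0, then (pos=6), then result=0, then (pos=7), then result=0, then returns -6
84 != -6, so the rewrite changes behavior.
verdict: not equivalent; witness: base=-1, step=-3


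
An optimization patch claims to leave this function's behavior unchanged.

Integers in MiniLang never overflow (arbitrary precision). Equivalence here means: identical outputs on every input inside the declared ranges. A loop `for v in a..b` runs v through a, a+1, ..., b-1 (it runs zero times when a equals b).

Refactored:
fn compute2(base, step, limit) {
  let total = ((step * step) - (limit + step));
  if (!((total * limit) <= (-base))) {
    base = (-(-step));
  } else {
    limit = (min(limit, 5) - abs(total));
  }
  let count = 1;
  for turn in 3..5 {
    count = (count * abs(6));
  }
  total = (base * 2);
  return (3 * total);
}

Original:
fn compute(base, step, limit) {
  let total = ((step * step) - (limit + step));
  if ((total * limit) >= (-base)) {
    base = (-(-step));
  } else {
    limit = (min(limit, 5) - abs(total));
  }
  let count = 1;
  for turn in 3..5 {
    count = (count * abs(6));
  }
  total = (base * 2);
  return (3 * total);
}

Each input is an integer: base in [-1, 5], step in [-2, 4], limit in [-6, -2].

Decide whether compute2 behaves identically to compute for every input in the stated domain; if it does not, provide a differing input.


Take base=4, step=0, limit=-2.
compute: total := 2 | ((total * limit) >= (-base)): true | base := 0 | count := 1 | iter turn=3: | count := 6 | iter turn=4: | count := 36 | total := 0 | result 0
compute2: total := 2 | (!((total * limit) <= (-base))): false | limit := -4 | count := 1 | iter turn=3: | count := 6 | iter turn=4: | count := 36 | total := 8 | result 24
0 != 24, so the rewrite changes behavior.
verdict: not equivalent; witness: base=4, step=0, limit=-2


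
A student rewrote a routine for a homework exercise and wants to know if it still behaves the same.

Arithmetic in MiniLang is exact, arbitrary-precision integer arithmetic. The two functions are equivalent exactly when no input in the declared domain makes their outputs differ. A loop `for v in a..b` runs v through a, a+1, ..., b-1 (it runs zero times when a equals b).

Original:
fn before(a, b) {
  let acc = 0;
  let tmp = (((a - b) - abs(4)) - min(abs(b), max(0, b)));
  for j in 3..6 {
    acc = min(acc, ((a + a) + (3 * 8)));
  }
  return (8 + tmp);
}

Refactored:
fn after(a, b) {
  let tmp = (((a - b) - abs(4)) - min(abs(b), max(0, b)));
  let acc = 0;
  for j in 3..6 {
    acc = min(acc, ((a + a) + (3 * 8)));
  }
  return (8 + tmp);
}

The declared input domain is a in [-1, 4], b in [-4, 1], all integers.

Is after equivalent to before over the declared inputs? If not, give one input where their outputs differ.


Equivalent — the differences include same computation, different form, yet no declared input distinguishes the two.
Tracing a=2, b=-1: before: acc=0, then tmp=-1, then (j=3), then acc=0, then (j=4), then acc=0, then (j=5), then acc=0, then returns 7 | after: tmp=-1, then acc=0, then (j=3), then acc=0, then (j=4), then acc=0, then (j=5), then acc=0, then returns 7 — matching result 7.
Every one of the 36 inputs gives matching results.
verdict: equivalent


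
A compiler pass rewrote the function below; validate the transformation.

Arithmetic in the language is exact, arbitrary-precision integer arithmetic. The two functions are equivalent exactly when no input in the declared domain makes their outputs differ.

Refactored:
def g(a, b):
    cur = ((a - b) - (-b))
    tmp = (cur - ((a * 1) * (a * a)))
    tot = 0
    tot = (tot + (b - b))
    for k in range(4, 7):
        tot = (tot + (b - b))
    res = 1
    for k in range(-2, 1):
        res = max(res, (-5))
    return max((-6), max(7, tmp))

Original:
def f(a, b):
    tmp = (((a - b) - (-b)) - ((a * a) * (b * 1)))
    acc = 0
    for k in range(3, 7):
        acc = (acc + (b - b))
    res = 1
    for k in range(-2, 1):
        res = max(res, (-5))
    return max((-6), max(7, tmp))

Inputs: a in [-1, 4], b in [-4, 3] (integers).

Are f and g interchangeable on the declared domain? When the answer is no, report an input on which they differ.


Input a=2, b=-4: 18 from f versus 7 from g.
verdict: not equivalent; witness: a=2, b=-4


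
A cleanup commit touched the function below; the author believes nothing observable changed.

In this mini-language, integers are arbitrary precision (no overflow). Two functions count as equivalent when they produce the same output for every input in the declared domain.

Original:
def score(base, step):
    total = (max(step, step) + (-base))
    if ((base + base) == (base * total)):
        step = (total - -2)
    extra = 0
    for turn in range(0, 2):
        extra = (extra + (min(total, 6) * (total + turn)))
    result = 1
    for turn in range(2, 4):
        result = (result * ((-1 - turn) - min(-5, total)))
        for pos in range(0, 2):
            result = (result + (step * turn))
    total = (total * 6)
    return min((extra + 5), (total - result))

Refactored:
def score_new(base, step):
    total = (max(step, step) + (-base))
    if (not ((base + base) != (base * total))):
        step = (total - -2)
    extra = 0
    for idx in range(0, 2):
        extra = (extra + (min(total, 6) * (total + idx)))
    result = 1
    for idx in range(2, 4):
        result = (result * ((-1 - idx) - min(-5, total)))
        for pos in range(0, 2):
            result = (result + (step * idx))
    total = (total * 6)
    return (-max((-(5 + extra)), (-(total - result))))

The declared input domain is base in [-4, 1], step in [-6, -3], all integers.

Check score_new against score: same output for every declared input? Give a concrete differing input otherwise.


Behavior is preserved: although boolean connective usage differs, plus comparison usage differs, plus local variable names differ, plus min/max/abs usage differs, the outputs never diverge.
As a probe, take base=-3, step=-6: score runs total becomes -3; next ((base + base) == (base * total)) evaluates to false; next extra becomes 0; next at turn=0:; next extra becomes 9; next at turn=1:; next extra becomes 15; next result becomes 1; next at turn=2:; next result becomes 2; next at pos=0:; next result becomes -10; next at pos=1:; next result becomes -22; next at turn=3:; next result becomes -22; next at pos=0:; next result becomes -40; next at pos=1:; next result becomes -58; next total becomes -18; next final value 20; score_new runs total becomes -3; next (not ((base + base) != (base * total))) evaluates to false; next extra becomes 0; next at idx=0:; next extra becomes 9; next at idx=1:; next extra becomes 15; next result becomes 1; next at idx=2:; next result becomes 2; next at pos=0:; next result becomes -10; next at pos=1:; next result becomes -22; next at idx=3:; next result becomes -22; next at pos=0:; next result becomes -40; next at pos=1:; next result becomes -58; next total becomes -18; next final value 20; both end at 20.
Checked all 24 inputs in the declared domain: the outputs agree on every one.
verdict: equivalent


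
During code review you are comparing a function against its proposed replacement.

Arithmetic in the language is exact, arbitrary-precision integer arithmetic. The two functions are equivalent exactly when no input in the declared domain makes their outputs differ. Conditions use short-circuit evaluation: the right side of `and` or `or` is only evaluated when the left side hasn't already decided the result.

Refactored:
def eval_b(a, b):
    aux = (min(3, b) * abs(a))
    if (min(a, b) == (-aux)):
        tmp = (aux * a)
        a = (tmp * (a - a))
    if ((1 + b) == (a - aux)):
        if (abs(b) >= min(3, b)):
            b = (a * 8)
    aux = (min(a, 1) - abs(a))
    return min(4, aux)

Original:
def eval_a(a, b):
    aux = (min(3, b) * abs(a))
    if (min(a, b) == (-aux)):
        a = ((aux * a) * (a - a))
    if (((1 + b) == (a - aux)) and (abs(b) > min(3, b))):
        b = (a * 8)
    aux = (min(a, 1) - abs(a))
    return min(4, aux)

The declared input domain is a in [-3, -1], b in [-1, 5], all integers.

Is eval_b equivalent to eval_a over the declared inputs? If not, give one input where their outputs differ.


Equivalent. Although `(abs(b) > min(3, b))` became `(abs(b) >= min(3, b))`, no input in the stated domain can expose it.
Every one of the 21 inputs gives matching results.
One worked example (a=-1, b=3) — eval_a: aux = 3; (min(a, b) == (-aux)) -> false; (((1 + b) == (a - aux)) and (abs(b) > min(3, b))) -> false; aux = -2; return -2; eval_b: aux = 3; (min(a, b) == (-aux)) -> false; ((1 + b) == (a - aux)) -> false; aux = -2; return -2; agreement on -2.
verdict: equivalent


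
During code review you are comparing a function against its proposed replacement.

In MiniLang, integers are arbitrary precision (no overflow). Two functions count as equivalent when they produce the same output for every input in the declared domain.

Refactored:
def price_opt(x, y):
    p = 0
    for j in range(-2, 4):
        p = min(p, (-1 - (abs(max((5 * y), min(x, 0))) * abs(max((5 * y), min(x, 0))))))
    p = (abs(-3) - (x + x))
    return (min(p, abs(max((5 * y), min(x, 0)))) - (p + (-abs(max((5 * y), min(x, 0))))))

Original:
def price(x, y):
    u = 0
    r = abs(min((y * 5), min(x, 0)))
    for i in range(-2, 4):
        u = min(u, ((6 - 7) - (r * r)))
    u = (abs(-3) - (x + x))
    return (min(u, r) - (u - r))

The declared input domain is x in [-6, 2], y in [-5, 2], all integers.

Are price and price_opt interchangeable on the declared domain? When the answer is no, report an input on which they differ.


Take x=-6, y=-5.
price: u := 0 | r := 25 | iter i=-2: | u := -626 | iter i=-1: | u := -626 | iter i=0: | u := -626 | iter i=1: | u := -626 | iter i=2: | u := -626 | iter i=3: | u := -626 | u := 15 | result 25
price_opt: p := 0 | iter j=-2: | p := -37 | iter j=-1: | p := -37 | iter j=0: | p := -37 | iter j=1: | p := -37 | iter j=2: | p := -37 | iter j=3: | p := -37 | p := 15 | result -3
25 and -3 differ, so these are not the same function on this domain.
verdict: not equivalent; witness: x=-6, y=-5


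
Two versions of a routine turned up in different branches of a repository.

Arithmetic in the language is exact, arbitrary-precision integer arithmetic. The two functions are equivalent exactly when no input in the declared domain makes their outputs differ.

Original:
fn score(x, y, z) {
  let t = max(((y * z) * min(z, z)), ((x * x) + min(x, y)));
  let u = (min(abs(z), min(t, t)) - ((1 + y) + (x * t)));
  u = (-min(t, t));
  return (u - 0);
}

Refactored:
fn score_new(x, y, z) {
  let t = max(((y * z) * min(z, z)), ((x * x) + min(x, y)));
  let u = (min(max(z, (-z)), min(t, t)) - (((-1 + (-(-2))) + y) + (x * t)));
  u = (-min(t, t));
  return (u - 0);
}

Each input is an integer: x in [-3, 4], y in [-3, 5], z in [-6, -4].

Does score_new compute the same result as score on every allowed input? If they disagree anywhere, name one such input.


Equivalent — the differences include min/max/abs usage differs; also constant usage differs; also arithmetic usage differs, yet no declared input distinguishes the two.
As a probe, take x=3, y=2, z=-5: score runs t becomes 50; next u becomes -148; next u becomes -50; next final value -50; score_new runs t becomes 50; next u becomes -148; next u becomes -50; next final value -50; both end at -50.
Checked all 216 inputs in the declared domain: the outputs agree on every one.
verdict: equivalent
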